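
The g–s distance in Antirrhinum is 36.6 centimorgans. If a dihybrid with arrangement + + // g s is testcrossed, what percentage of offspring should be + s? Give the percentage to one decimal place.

A map distance of 36.6 centimorgans corresponds to a recombination frequency of 0.366.
The F1 is + + / g s, so + s is a recombinant gamete class with expected frequency r/2 = 0.366/2 = 0.1830.
That is 0.1830 = 18.3% of the progeny.

18.3%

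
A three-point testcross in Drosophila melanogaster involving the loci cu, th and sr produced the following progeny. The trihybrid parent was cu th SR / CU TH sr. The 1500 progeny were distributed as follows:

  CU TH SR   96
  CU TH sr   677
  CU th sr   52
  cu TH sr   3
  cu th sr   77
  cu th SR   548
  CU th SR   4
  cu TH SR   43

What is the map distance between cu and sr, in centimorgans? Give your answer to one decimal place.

The two rarest classes, CU th SR and cu TH sr, are the double crossovers. Comparing them with the parentals, only the cu allele has switched, so cu is the middle locus and the order is sr – cu – th.
Crossovers in the sr–cu interval produce the single-crossover classes cu th sr and CU TH SR (77 + 96 = 173) plus the double crossovers (7).
RF(sr–cu) = (173 + 7) / 1500 = 180/1500 = 0.1200 → 12.0 centimorgans.

12.0 centimorgans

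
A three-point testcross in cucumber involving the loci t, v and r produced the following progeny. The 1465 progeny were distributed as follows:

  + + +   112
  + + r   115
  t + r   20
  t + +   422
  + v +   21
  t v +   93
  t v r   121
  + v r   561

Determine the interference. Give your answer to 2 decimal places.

The two most frequent reciprocal classes, t + + and + v r, are the parental types, so the F1 was t + + / + v r.
The two rarest classes, t + r and + v +, are the double crossovers. Comparing them with the parentals, only the r allele has switched, so r is the middle locus and the order is v – r – t.
v–r: (208 + 41)/1465 = 0.1700; r–t: (233 + 41)/1465 = 0.1870.
Expected DCO frequency = 0.1700 × 0.1870 ≈ 0.03179; observed = 41/1465 ≈ 0.02799.
Coefficient of coincidence = 0.02799/0.03179 ≈ 0.88; interference = 1 − 0.88 = 0.12.

0.12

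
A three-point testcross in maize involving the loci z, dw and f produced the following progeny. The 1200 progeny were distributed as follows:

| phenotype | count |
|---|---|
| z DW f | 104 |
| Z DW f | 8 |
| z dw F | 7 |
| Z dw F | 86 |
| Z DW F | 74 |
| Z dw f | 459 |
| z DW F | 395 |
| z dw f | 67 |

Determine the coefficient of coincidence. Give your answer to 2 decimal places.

0.56

The two most frequent reciprocal classes, Z dw f and z DW F, are the parental types, so the F1 was Z dw f / z DW F.
The two rarest classes, Z DW f and z dw F, are the double crossovers. Comparing them with the parentals, only the dw allele has switched, so dw is the middle locus and the order is z – dw – f.
z–dw: (141 + 15)/1200 = 0.1300; dw–f: (190 + 15)/1200 = 0.1708.
Expected DCO frequency = 0.1300 × 0.1708 ≈ 0.02220; observed = 15/1200 ≈ 0.01250.
Coefficient of coincidence = 0.01250/0.02220 ≈ 0.56.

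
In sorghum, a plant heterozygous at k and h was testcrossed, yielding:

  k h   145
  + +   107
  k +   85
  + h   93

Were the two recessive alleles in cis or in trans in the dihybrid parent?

The two most frequent classes are + + (107) and k h (145); these are the parental (non-recombinant) types.
So the F1 carried + + on one chromosome and k h on the other — the recessive alleles are on the same chromosome (cis / coupling).

cis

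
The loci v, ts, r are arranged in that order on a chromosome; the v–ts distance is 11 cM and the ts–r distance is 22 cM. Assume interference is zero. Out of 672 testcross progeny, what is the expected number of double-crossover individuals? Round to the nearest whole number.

16

Map distances give recombination frequencies of 0.110 and 0.220 for the two intervals.
With no interference, expected double-crossover frequency = 0.110 × 0.220 = 0.02420.
Expected number = 0.02420 × 672 = 16.26 ≈ 16.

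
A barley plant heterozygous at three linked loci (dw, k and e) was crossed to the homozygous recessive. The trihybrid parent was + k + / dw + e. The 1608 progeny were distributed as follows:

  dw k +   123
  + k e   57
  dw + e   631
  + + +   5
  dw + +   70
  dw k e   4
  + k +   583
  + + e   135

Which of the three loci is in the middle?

The two rarest classes, + + + and dw k e, are the double crossovers. Comparing them with the parentals, only the k allele has switched, so k is the middle locus and the order is e – k – dw.

k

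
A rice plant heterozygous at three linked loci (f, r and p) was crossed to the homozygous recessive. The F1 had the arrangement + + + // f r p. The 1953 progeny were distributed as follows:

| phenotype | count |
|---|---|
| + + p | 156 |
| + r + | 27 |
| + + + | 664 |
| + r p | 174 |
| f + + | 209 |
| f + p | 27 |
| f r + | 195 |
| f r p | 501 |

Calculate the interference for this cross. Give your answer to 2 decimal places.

0.40

The two rarest classes, + r + and f + p, are the double crossovers. Comparing them with the parentals, only the r allele has switched, so r is the middle locus and the order is f – r – p.
f–r: (383 + 54)/1953 = 0.2238; r–p: (351 + 54)/1953 = 0.2074.
Expected DCO frequency = 0.2238 × 0.2074 ≈ 0.04642; observed = 54/1953 ≈ 0.02765.
Coefficient of coincidence = 0.02765/0.04642 ≈ 0.60; interference = 1 − 0.60 = 0.40.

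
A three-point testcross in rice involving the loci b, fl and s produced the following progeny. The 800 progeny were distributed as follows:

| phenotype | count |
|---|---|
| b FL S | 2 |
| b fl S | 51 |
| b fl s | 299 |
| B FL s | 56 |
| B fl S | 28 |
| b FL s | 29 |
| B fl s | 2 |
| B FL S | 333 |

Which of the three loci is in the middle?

b

The two most frequent reciprocal classes, B FL S and b fl s, are the parental types, so the F1 was B FL S / b fl s.
The two rarest classes, b FL S and B fl s, are the double crossovers. Comparing them with the parentals, only the b allele has switched, so b is the middle locus and the order is s – b – fl.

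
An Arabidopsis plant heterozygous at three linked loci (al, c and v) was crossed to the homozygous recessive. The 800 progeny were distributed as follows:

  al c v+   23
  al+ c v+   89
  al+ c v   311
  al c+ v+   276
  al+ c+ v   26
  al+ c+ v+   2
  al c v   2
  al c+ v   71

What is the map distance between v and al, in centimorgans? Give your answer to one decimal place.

The two most frequent reciprocal classes, al+ c v and al c+ v+, are the parental types, so the F1 was al+ c v / al c+ v+.
The two rarest classes, al c v and al+ c+ v+, are the double crossovers. Comparing them with the parentals, only the al allele has switched, so al is the middle locus and the order is v – al – c.
Crossovers in the v–al interval produce the single-crossover classes al+ c v+ and al c+ v (89 + 71 = 160) plus the double crossovers (4).
RF(v–al) = (160 + 4) / 800 = 164/800 = 0.2050 → 20.5 centimorgans.

20.5 centimorgans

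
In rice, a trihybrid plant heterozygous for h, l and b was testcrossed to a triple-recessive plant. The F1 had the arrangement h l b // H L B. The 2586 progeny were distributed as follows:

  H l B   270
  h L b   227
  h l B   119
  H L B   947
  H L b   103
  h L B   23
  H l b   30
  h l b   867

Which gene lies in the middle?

h

The two rarest classes, H l b and h L B, are the double crossovers. Comparing them with the parentals, only the h allele has switched, so h is the middle locus and the order is l – h – b.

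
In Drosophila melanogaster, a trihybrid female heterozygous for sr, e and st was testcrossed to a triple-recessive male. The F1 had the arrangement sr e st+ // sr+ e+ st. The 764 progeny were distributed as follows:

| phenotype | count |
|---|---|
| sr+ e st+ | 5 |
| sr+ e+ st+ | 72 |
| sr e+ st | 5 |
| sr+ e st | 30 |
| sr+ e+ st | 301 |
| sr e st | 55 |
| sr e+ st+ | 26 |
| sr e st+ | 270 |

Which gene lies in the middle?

The two rarest classes, sr+ e st+ and sr e+ st, are the double crossovers. Comparing them with the parentals, only the sr allele has switched, so sr is the middle locus and the order is e – sr – st.

sr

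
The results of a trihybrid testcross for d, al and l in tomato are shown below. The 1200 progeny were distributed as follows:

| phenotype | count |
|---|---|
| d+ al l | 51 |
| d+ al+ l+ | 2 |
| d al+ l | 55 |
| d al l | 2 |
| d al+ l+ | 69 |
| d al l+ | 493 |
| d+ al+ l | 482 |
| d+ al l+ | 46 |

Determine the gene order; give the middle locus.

l

The two most frequent reciprocal classes, d+ al+ l and d al l+, are the parental types, so the F1 was d+ al+ l / d al l+.
The two rarest classes, d+ al+ l+ and d al l, are the double crossovers. Comparing them with the parentals, only the l allele has switched, so l is the middle locus and the order is al – l – d.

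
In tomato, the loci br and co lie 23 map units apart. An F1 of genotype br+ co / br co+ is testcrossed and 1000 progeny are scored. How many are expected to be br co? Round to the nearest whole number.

115

A map distance of 23 map units corresponds to a recombination frequency of 0.230.
The F1 is br+ co / br co+, so br co is a recombinant gamete class with expected frequency r/2 = 0.230/2 = 0.1150.
Expected number = 0.1150 × 1000 = 115.00 ≈ 115.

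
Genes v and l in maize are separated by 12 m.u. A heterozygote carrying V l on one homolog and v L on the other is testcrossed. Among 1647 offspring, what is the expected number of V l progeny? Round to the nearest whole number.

A map distance of 12 m.u. corresponds to a recombination frequency of 0.120.
The F1 is V l / v L, so V l is a parental gamete class with expected frequency (1 − r)/2 = 0.880/2 = 0.4400.
Expected number = 0.4400 × 1647 = 724.68 ≈ 725.

725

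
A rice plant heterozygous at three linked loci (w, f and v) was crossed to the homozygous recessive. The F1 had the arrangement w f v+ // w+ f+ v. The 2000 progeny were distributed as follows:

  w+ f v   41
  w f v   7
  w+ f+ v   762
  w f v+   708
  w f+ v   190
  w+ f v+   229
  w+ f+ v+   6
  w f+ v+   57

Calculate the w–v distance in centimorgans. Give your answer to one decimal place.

21.6 centimorgans

The two rarest classes, w f v and w+ f+ v+, are the double crossovers. Comparing them with the parentals, only the v allele has switched, so v is the middle locus and the order is f – v – w.
Crossovers in the v–w interval produce the single-crossover classes w+ f v+ and w f+ v (229 + 190 = 419) plus the double crossovers (13).
RF(v–w) = (419 + 13) / 2000 = 432/2000 = 0.2160 → 21.6 centimorgans.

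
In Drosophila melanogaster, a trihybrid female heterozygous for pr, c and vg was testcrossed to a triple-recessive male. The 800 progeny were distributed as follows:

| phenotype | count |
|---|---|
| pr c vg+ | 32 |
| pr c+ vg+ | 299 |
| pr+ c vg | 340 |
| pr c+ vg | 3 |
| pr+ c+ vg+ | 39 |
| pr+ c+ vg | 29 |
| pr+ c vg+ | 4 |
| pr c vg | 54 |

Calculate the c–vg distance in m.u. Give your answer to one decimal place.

The two most frequent reciprocal classes, pr+ c vg and pr c+ vg+, are the parental types, so the F1 was pr+ c vg / pr c+ vg+.
The two rarest classes, pr+ c vg+ and pr c+ vg, are the double crossovers. Comparing them with the parentals, only the vg allele has switched, so vg is the middle locus and the order is pr – vg – c.
Crossovers in the vg–c interval produce the single-crossover classes pr+ c+ vg and pr c vg+ (29 + 32 = 61) plus the double crossovers (7).
RF(vg–c) = (61 + 7) / 800 = 68/800 = 0.0850 → 8.5 m.u.

8.5 m.u.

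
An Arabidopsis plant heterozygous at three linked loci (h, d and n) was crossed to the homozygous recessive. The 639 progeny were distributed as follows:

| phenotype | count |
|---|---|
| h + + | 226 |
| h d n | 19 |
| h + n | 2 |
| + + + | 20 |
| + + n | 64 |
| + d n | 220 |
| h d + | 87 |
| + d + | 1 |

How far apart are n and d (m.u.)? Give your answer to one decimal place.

The two most frequent reciprocal classes, + d n and h + +, are the parental types, so the F1 was + d n / h + +.
The two rarest classes, + d + and h + n, are the double crossovers. Comparing them with the parentals, only the n allele has switched, so n is the middle locus and the order is h – n – d.
Crossovers in the n–d interval produce the single-crossover classes + + n and h d + (64 + 87 = 151) plus the double crossovers (3).
RF(n–d) = (151 + 3) / 639 = 154/639 = 0.2410 → 24.1 m.u.

24.1 m.u.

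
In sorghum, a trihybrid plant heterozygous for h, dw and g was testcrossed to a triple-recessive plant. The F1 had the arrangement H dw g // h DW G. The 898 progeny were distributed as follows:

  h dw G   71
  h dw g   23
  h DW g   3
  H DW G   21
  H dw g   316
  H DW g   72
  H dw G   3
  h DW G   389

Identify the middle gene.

g

The two rarest classes, H dw G and h DW g, are the double crossovers. Comparing them with the parentals, only the g allele has switched, so g is the middle locus and the order is h – g – dw.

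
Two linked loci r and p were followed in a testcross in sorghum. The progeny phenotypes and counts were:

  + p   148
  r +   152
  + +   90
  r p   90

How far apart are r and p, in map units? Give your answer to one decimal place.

37.5 map units

The two most frequent classes, + p (148) and r + (152), are the parental types, so the F1 was + p / r +.
The recombinant classes are + + and r p: 90 + 90 = 180.
Recombination frequency = 180/480 = 0.3750 ≈ 37.5%, i.e. 37.5 map units.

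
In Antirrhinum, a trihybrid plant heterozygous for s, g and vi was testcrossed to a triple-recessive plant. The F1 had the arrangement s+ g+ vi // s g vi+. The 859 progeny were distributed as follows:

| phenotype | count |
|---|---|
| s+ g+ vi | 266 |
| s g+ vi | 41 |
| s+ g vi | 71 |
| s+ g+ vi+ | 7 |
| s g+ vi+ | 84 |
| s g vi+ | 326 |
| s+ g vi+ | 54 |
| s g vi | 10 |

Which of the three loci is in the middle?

vi

The two rarest classes, s+ g+ vi+ and s g vi, are the double crossovers. Comparing them with the parentals, only the vi allele has switched, so vi is the middle locus and the order is s – vi – g.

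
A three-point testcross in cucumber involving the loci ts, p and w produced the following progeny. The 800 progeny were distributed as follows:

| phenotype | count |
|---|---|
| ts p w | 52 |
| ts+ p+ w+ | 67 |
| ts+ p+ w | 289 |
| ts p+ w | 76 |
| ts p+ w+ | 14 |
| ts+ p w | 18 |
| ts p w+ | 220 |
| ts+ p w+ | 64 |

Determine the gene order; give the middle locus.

p

The two most frequent reciprocal classes, ts p w+ and ts+ p+ w, are the parental types, so the F1 was ts p w+ / ts+ p+ w.
The two rarest classes, ts p+ w+ and ts+ p w, are the double crossovers. Comparing them with the parentals, only the p allele has switched, so p is the middle locus and the order is w – p – ts.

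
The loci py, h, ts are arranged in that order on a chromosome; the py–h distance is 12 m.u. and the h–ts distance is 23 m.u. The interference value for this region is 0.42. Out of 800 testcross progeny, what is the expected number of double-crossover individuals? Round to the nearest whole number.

13

Map distances give recombination frequencies of 0.120 and 0.230 for the two intervals.
With interference 0.42 (so coincidence = 0.58), expected double-crossover frequency = 0.120 × 0.230 × 0.58 = 0.01601.
Expected number = 0.01601 × 800 = 12.81 ≈ 13.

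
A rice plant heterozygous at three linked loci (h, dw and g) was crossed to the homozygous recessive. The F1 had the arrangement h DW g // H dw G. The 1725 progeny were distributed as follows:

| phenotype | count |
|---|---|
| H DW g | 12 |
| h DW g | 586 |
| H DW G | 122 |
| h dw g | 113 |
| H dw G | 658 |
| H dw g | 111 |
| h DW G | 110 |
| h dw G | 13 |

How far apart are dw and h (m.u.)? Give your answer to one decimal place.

15.1 m.u.

The two rarest classes, H DW g and h dw G, are the double crossovers. Comparing them with the parentals, only the h allele has switched, so h is the middle locus and the order is g – h – dw.
Crossovers in the h–dw interval produce the single-crossover classes h dw g and H DW G (113 + 122 = 235) plus the double crossovers (25).
RF(h–dw) = (235 + 25) / 1725 = 260/1725 = 0.1507 → 15.1 m.u.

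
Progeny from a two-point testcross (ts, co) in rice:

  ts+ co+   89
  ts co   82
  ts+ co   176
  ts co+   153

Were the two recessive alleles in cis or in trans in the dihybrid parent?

trans

The two most frequent classes are ts+ co (176) and ts co+ (153); these are the parental (non-recombinant) types.
So the F1 carried ts+ co on one chromosome and ts co+ on the other — the recessive alleles are on opposite chromosomes (trans / repulsion).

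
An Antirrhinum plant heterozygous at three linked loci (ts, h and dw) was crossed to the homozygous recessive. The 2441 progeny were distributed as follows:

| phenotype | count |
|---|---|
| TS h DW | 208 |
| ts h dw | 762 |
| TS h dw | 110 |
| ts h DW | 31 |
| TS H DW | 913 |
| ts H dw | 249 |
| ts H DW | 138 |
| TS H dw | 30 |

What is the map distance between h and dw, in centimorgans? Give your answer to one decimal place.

21.2 centimorgans

The two most frequent reciprocal classes, ts h dw and TS H DW, are the parental types, so the F1 was ts h dw / TS H DW.
The two rarest classes, ts h DW and TS H dw, are the double crossovers. Comparing them with the parentals, only the dw allele has switched, so dw is the middle locus and the order is ts – dw – h.
Crossovers in the dw–h interval produce the single-crossover classes ts H dw and TS h DW (249 + 208 = 457) plus the double crossovers (61).
RF(dw–h) = (457 + 61) / 2441 = 518/2441 = 0.2122 → 21.2 centimorgans.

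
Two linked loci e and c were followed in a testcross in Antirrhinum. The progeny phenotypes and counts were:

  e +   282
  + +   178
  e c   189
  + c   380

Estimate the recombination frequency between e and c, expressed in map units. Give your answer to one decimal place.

The two most frequent classes, + c (380) and e + (282), are the parental types, so the F1 was + c / e +.
The recombinant classes are + + and e c: 178 + 189 = 367.
Recombination frequency = 367/1029 = 0.3567 ≈ 35.7%, i.e. 35.7 map units.

35.7 map units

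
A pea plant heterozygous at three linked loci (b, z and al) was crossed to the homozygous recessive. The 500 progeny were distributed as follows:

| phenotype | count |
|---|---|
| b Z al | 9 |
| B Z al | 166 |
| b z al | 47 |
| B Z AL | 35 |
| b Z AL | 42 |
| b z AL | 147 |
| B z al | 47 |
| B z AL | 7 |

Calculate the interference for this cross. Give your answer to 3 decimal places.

The two most frequent reciprocal classes, B Z al and b z AL, are the parental types, so the F1 was B Z al / b z AL.
The two rarest classes, b Z al and B z AL, are the double crossovers. Comparing them with the parentals, only the b allele has switched, so b is the middle locus and the order is z – b – al.
z–b: (89 + 16)/500 = 0.2100; b–al: (82 + 16)/500 = 0.1960.
Expected DCO frequency = 0.2100 × 0.1960 ≈ 0.04116; observed = 16/500 ≈ 0.03200.
Coefficient of coincidence = 0.03200/0.04116 ≈ 0.777; interference = 1 − 0.777 = 0.223.

0.223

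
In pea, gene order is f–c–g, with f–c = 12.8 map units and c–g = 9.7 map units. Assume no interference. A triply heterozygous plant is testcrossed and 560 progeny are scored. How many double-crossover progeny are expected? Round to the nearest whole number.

7

Map distances give recombination frequencies of 0.128 and 0.097 for the two intervals.
With no interference, expected double-crossover frequency = 0.128 × 0.097 = 0.01242.
Expected number = 0.01242 × 560 = 6.95 ≈ 7.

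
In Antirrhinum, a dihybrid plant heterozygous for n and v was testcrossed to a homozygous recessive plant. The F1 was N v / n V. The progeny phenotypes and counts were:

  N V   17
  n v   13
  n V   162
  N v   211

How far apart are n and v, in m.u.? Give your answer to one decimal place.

The recombinant classes are N V and n v: 17 + 13 = 30.
Recombination frequency = 30/403 = 0.0744 ≈ 7.4%, i.e. 7.4 m.u.

7.4 m.u.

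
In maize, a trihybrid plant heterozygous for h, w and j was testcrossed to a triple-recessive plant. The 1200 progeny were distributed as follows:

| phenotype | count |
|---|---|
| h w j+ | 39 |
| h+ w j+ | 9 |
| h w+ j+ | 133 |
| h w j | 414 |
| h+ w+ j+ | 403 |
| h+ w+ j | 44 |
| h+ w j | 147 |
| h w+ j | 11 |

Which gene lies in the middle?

w

The two most frequent reciprocal classes, h w j and h+ w+ j+, are the parental types, so the F1 was h w j / h+ w+ j+.
The two rarest classes, h w+ j and h+ w j+, are the double crossovers. Comparing them with the parentals, only the w allele has switched, so w is the middle locus and the order is h – w – j.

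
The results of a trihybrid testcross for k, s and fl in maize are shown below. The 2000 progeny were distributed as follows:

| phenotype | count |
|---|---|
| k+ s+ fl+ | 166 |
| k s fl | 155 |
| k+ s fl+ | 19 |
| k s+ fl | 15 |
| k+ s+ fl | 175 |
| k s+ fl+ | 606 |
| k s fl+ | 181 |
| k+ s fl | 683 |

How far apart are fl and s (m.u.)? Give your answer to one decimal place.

The two most frequent reciprocal classes, k+ s fl and k s+ fl+, are the parental types, so the F1 was k+ s fl / k s+ fl+.
The two rarest classes, k+ s fl+ and k s+ fl, are the double crossovers. Comparing them with the parentals, only the fl allele has switched, so fl is the middle locus and the order is s – fl – k.
Crossovers in the s–fl interval produce the single-crossover classes k+ s+ fl and k s fl+ (175 + 181 = 356) plus the double crossovers (34).
RF(s–fl) = (356 + 34) / 2000 = 390/2000 = 0.1950 → 19.5 m.u.

19.5 m.u.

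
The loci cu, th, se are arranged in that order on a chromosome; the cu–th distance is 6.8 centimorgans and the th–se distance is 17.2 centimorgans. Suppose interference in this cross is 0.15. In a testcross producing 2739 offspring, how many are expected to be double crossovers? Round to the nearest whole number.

27

Map distances give recombination frequencies of 0.068 and 0.172 for the two intervals.
With interference 0.15 (so coincidence = 0.85), expected double-crossover frequency = 0.068 × 0.172 × 0.85 = 0.00994.
Expected number = 0.00994 × 2739 = 27.23 ≈ 27.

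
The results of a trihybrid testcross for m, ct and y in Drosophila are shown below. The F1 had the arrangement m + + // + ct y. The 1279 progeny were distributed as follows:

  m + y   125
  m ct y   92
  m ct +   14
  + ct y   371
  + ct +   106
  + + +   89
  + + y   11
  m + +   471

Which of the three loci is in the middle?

The two rarest classes, m ct + and + + y, are the double crossovers. Comparing them with the parentals, only the ct allele has switched, so ct is the middle locus and the order is y – ct – m.

ct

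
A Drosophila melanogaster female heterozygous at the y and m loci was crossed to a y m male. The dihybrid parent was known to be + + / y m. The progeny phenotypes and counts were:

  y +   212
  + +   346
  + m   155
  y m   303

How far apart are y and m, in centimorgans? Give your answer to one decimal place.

The recombinant classes are + m and y +: 155 + 212 = 367.
Recombination frequency = 367/1016 = 0.3612 ≈ 36.1%, i.e. 36.1 centimorgans.

36.1 centimorgans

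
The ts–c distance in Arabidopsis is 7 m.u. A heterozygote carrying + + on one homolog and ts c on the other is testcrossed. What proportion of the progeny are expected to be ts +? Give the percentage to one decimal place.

A map distance of 7 m.u. corresponds to a recombination frequency of 0.070.
The F1 is + + / ts c, so ts + is a recombinant gamete class with expected frequency r/2 = 0.070/2 = 0.0350.
That is 0.0350 = 3.5% of the progeny.

3.5%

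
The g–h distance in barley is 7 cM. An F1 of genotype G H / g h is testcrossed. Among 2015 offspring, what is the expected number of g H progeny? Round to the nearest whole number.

A map distance of 7 cM corresponds to a recombination frequency of 0.070.
The F1 is G H / g h, so g H is a recombinant gamete class with expected frequency r/2 = 0.070/2 = 0.0350.
Expected number = 0.0350 × 2015 = 70.53 ≈ 71.

71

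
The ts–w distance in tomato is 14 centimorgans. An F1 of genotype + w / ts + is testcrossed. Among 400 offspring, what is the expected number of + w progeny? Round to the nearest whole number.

A map distance of 14 centimorgans corresponds to a recombination frequency of 0.140.
The F1 is + w / ts +, so + w is a parental gamete class with expected frequency (1 − r)/2 = 0.860/2 = 0.4300.
Expected number = 0.4300 × 400 = 172.00 ≈ 172.

172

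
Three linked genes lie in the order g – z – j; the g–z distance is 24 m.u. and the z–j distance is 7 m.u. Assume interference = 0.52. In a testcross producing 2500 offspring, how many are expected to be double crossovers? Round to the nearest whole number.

Map distances give recombination frequencies of 0.240 and 0.070 for the two intervals.
With interference 0.52 (so coincidence = 0.48), expected double-crossover frequency = 0.240 × 0.070 × 0.48 = 0.00806.
Expected number = 0.00806 × 2500 = 20.16 ≈ 20.

20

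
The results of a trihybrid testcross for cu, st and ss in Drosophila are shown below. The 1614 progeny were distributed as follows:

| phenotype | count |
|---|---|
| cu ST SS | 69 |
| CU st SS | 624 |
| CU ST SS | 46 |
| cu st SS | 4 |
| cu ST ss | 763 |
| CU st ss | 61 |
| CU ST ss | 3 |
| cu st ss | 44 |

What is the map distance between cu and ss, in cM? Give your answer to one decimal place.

The two most frequent reciprocal classes, CU st SS and cu ST ss, are the parental types, so the F1 was CU st SS / cu ST ss.
The two rarest classes, cu st SS and CU ST ss, are the double crossovers. Comparing them with the parentals, only the cu allele has switched, so cu is the middle locus and the order is st – cu – ss.
Crossovers in the cu–ss interval produce the single-crossover classes CU st ss and cu ST SS (61 + 69 = 130) plus the double crossovers (7).
RF(cu–ss) = (130 + 7) / 1614 = 137/1614 = 0.0849 → 8.5 cM.

8.5 cM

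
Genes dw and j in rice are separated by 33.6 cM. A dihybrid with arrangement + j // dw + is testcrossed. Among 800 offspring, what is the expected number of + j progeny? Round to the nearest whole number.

A map distance of 33.6 cM corresponds to a recombination frequency of 0.336.
The F1 is + j / dw +, so + j is a parental gamete class with expected frequency (1 − r)/2 = 0.664/2 = 0.3320.
Expected number = 0.3320 × 800 = 265.60 ≈ 266.

266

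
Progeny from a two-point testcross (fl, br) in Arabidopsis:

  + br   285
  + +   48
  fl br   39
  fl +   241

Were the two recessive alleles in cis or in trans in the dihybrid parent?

trans

The two most frequent classes are + br (285) and fl + (241); these are the parental (non-recombinant) types.
So the F1 carried + br on one chromosome and fl + on the other — the recessive alleles are on opposite chromosomes (trans / repulsion).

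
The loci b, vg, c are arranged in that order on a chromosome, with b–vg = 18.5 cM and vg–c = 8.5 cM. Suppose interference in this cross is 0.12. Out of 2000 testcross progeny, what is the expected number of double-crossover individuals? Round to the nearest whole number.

Map distances give recombination frequencies of 0.185 and 0.085 for the two intervals.
With interference 0.12 (so coincidence = 0.88), expected double-crossover frequency = 0.185 × 0.085 × 0.88 = 0.01384.
Expected number = 0.01384 × 2000 = 27.68 ≈ 28.

28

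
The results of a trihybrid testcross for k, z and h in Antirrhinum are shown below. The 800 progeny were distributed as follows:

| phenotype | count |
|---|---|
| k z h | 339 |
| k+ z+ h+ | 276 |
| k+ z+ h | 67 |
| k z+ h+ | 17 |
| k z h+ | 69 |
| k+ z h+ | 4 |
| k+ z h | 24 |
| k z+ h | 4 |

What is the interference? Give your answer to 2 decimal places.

The two most frequent reciprocal classes, k z h and k+ z+ h+, are the parental types, so the F1 was k z h / k+ z+ h+.
The two rarest classes, k z+ h and k+ z h+, are the double crossovers. Comparing them with the parentals, only the z allele has switched, so z is the middle locus and the order is k – z – h.
k–z: (41 + 8)/800 = 0.0612; z–h: (136 + 8)/800 = 0.1800.
Expected DCO frequency = 0.0612 × 0.1800 ≈ 0.01102; observed = 8/800 ≈ 0.01000.
Coefficient of coincidence = 0.01000/0.01102 ≈ 0.91; interference = 1 − 0.91 = 0.09.

0.09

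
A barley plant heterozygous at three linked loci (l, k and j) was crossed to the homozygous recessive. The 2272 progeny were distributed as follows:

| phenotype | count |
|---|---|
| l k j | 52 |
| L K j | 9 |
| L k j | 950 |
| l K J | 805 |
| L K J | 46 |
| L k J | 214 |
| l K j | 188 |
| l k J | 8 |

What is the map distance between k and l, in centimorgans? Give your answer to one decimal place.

5.1 centimorgans

The two most frequent reciprocal classes, L k j and l K J, are the parental types, so the F1 was L k j / l K J.
The two rarest classes, L K j and l k J, are the double crossovers. Comparing them with the parentals, only the k allele has switched, so k is the middle locus and the order is l – k – j.
Crossovers in the l–k interval produce the single-crossover classes l k j and L K J (52 + 46 = 98) plus the double crossovers (17).
RF(l–k) = (98 + 17) / 2272 = 115/2272 = 0.0506 → 5.1 centimorgans.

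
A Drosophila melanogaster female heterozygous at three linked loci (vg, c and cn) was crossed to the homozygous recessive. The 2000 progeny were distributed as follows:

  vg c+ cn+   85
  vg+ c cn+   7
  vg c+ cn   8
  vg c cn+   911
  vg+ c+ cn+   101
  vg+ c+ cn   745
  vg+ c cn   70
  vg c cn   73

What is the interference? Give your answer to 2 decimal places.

The two most frequent reciprocal classes, vg c cn+ and vg+ c+ cn, are the parental types, so the F1 was vg c cn+ / vg+ c+ cn.
The two rarest classes, vg+ c cn+ and vg c+ cn, are the double crossovers. Comparing them with the parentals, only the vg allele has switched, so vg is the middle locus and the order is c – vg – cn.
c–vg: (155 + 15)/2000 = 0.0850; vg–cn: (174 + 15)/2000 = 0.0945.
Expected DCO frequency = 0.0850 × 0.0945 ≈ 0.00803; observed = 15/2000 ≈ 0.00750.
Coefficient of coincidence = 0.00750/0.00803 ≈ 0.93; interference = 1 − 0.93 = 0.07.

0.07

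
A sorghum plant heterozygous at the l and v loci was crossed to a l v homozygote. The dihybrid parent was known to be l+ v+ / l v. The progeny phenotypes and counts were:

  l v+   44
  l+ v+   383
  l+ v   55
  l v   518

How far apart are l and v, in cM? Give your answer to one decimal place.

The recombinant classes are l+ v and l v+: 55 + 44 = 99.
Recombination frequency = 99/1000 = 0.0990 ≈ 9.9%, i.e. 9.9 cM.

9.9 cM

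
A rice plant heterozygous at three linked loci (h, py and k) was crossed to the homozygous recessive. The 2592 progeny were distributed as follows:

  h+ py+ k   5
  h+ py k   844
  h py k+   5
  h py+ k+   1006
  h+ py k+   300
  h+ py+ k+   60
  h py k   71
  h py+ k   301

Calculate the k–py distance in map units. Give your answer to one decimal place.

23.6 map units

The two most frequent reciprocal classes, h+ py k and h py+ k+, are the parental types, so the F1 was h+ py k / h py+ k+.
The two rarest classes, h+ py+ k and h py k+, are the double crossovers. Comparing them with the parentals, only the py allele has switched, so py is the middle locus and the order is h – py – k.
Crossovers in the py–k interval produce the single-crossover classes h+ py k+ and h py+ k (300 + 301 = 601) plus the double crossovers (10).
RF(py–k) = (601 + 10) / 2592 = 611/2592 = 0.2357 → 23.6 map units.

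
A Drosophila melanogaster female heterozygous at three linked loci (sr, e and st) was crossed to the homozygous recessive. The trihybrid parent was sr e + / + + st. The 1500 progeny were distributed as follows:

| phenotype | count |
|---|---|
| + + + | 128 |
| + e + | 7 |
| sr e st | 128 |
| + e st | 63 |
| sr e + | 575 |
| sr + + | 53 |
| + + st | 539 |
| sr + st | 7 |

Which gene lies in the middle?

The two rarest classes, + e + and sr + st, are the double crossovers. Comparing them with the parentals, only the sr allele has switched, so sr is the middle locus and the order is st – sr – e.

sr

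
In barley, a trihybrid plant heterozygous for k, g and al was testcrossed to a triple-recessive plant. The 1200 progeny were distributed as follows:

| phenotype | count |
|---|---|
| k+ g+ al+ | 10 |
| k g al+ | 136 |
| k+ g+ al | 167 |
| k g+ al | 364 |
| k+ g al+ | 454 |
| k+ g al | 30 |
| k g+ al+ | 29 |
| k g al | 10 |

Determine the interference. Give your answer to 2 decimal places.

0.06

The two most frequent reciprocal classes, k+ g al+ and k g+ al, are the parental types, so the F1 was k+ g al+ / k g+ al.
The two rarest classes, k+ g+ al+ and k g al, are the double crossovers. Comparing them with the parentals, only the g allele has switched, so g is the middle locus and the order is al – g – k.
al–g: (59 + 20)/1200 = 0.0658; g–k: (303 + 20)/1200 = 0.2692.
Expected DCO frequency = 0.0658 × 0.2692 ≈ 0.01771; observed = 20/1200 ≈ 0.01667.
Coefficient of coincidence = 0.01667/0.01771 ≈ 0.94; interference = 1 − 0.94 = 0.06.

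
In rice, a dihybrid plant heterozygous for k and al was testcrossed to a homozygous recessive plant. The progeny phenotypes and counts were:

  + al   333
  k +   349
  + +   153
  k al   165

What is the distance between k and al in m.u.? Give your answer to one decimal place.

31.8 m.u.

The two most frequent classes, + al (333) and k + (349), are the parental types, so the F1 was + al / k +.
The recombinant classes are + + and k al: 153 + 165 = 318.
Recombination frequency = 318/1000 = 0.3180 ≈ 31.8%, i.e. 31.8 m.u.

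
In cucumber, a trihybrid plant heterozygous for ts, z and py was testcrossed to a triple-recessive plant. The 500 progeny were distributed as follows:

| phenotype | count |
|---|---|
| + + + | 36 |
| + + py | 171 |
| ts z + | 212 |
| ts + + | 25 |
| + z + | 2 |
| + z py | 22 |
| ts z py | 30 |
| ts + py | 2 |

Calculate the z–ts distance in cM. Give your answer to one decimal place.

The two most frequent reciprocal classes, + + py and ts z +, are the parental types, so the F1 was + + py / ts z +.
The two rarest classes, ts + py and + z +, are the double crossovers. Comparing them with the parentals, only the ts allele has switched, so ts is the middle locus and the order is z – ts – py.
Crossovers in the z–ts interval produce the single-crossover classes + z py and ts + + (22 + 25 = 47) plus the double crossovers (4).
RF(z–ts) = (47 + 4) / 500 = 51/500 = 0.1020 → 10.2 cM.

10.2 cM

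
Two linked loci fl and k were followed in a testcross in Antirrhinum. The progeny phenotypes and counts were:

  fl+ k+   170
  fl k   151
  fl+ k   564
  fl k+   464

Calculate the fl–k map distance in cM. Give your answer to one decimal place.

23.8 cM

The two most frequent classes, fl+ k (564) and fl k+ (464), are the parental types, so the F1 was fl+ k / fl k+.
The recombinant classes are fl+ k+ and fl k: 170 + 151 = 321.
Recombination frequency = 321/1349 = 0.2380 ≈ 23.8%, i.e. 23.8 cM.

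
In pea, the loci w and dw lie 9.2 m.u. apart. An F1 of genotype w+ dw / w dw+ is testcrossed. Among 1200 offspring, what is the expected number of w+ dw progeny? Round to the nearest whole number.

545

A map distance of 9.2 m.u. corresponds to a recombination frequency of 0.092.
The F1 is w+ dw / w dw+, so w+ dw is a parental gamete class with expected frequency (1 − r)/2 = 0.908/2 = 0.4540.
Expected number = 0.4540 × 1200 = 544.80 ≈ 545.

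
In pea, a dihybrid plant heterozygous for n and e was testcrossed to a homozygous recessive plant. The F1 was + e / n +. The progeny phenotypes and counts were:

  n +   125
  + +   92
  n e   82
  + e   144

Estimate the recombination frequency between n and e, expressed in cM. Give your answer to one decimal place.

The recombinant classes are + + and n e: 92 + 82 = 174.
Recombination frequency = 174/443 = 0.3928 ≈ 39.3%, i.e. 39.3 cM.

39.3 cM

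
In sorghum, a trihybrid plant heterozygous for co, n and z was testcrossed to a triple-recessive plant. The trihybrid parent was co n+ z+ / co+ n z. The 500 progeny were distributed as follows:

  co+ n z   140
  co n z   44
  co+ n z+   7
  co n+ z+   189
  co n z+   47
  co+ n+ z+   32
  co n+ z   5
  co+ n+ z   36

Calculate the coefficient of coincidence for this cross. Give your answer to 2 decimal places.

The two rarest classes, co n+ z and co+ n z+, are the double crossovers. Comparing them with the parentals, only the z allele has switched, so z is the middle locus and the order is n – z – co.
n–z: (83 + 12)/500 = 0.1900; z–co: (76 + 12)/500 = 0.1760.
Expected DCO frequency = 0.1900 × 0.1760 ≈ 0.03344; observed = 12/500 ≈ 0.02400.
Coefficient of coincidence = 0.02400/0.03344 ≈ 0.72.

0.72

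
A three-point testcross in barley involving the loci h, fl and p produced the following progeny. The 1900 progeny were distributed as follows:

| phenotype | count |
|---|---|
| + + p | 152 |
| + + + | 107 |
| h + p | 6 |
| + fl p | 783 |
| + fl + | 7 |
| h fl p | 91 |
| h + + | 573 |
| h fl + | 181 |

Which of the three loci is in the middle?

The two most frequent reciprocal classes, + fl p and h + +, are the parental types, so the F1 was + fl p / h + +.
The two rarest classes, + fl + and h + p, are the double crossovers. Comparing them with the parentals, only the p allele has switched, so p is the middle locus and the order is fl – p – h.

p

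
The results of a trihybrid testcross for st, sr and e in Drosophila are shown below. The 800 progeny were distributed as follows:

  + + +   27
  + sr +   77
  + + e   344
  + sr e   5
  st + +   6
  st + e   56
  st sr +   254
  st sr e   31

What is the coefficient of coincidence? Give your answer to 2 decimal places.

The two most frequent reciprocal classes, + + e and st sr +, are the parental types, so the F1 was + + e / st sr +.
The two rarest classes, + sr e and st + +, are the double crossovers. Comparing them with the parentals, only the sr allele has switched, so sr is the middle locus and the order is e – sr – st.
e–sr: (58 + 11)/800 = 0.0862; sr–st: (133 + 11)/800 = 0.1800.
Expected DCO frequency = 0.0862 × 0.1800 ≈ 0.01552; observed = 11/800 ≈ 0.01375.
Coefficient of coincidence = 0.01375/0.01552 ≈ 0.89.

0.89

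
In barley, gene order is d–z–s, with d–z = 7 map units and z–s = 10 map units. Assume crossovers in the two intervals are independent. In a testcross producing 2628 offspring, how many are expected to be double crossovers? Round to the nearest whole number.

18

Map distances give recombination frequencies of 0.070 and 0.100 for the two intervals.
With no interference, expected double-crossover frequency = 0.070 × 0.100 = 0.00700.
Expected number = 0.00700 × 2628 = 18.40 ≈ 18.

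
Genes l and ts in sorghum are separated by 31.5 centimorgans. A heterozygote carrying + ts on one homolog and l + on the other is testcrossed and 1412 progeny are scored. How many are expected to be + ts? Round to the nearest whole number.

484

A map distance of 31.5 centimorgans corresponds to a recombination frequency of 0.315.
The F1 is + ts / l +, so + ts is a parental gamete class with expected frequency (1 − r)/2 = 0.685/2 = 0.3425.
Expected number = 0.3425 × 1412 = 483.61 ≈ 484.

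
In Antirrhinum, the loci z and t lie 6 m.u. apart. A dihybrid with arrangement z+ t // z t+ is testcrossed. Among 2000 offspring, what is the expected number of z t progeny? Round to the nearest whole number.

60

A map distance of 6 m.u. corresponds to a recombination frequency of 0.060.
The F1 is z+ t / z t+, so z t is a recombinant gamete class with expected frequency r/2 = 0.060/2 = 0.0300.
Expected number = 0.0300 × 2000 = 60.00 ≈ 60.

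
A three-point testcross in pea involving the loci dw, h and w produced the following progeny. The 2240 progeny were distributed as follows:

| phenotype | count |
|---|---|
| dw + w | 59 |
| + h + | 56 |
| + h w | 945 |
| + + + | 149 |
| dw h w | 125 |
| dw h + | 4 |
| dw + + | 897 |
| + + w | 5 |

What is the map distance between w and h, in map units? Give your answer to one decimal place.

The two most frequent reciprocal classes, dw + + and + h w, are the parental types, so the F1 was dw + + / + h w.
The two rarest classes, dw h + and + + w, are the double crossovers. Comparing them with the parentals, only the h allele has switched, so h is the middle locus and the order is w – h – dw.
Crossovers in the w–h interval produce the single-crossover classes dw + w and + h + (59 + 56 = 115) plus the double crossovers (9).
RF(w–h) = (115 + 9) / 2240 = 124/2240 = 0.0554 → 5.5 map units.

5.5 map units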